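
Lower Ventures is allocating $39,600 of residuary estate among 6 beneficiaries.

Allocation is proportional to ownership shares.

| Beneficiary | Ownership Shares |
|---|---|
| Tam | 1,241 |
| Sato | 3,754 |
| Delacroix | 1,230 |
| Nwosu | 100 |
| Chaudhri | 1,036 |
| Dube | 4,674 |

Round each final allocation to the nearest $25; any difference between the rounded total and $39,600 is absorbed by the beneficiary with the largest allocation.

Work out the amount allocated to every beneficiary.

Ownership shares total: 12,035.
Unrounded shares: Tam 1,241/12,035 × $39,600 = 4,083.39; Sato 3,754/12,035 × $39,600 = 12,352.17; Delacroix 1,230/12,035 × $39,600 = 4,047.20; Nwosu 100/12,035 × $39,600 = 329.04; Chaudhri 1,036/12,035 × $39,600 = 3,408.86; Dube 4,674/12,035 × $39,600 = 15,379.34.
After rounding ($25): Tam $4,075; Sato $12,350; Delacroix $4,050; Nwosu $325; Chaudhri $3,400; Dube $15,375. Sum = $39,575.
Difference $39,600 − $39,575 = +$25 applied to largest allocation (Dube): Dube becomes $15,400.

Tam: $4,075 · Sato: $12,350 · Delacroix: $4,050 · Nwosu: $325 · Chaudhri: $3,400 · Dube: $15,400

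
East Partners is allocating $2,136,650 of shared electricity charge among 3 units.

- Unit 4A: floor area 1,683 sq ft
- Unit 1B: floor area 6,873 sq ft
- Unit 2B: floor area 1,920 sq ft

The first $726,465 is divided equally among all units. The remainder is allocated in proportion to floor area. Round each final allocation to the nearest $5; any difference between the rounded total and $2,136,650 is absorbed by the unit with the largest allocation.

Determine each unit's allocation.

Unit 4A: $468,705; Unit 1B: $1,167,335; Unit 2B: $500,610

First tranche $726,465 split equally: $242,155 each.
Remainder $1,410,185 by floor area (total 10,476): Unit 4A 226,550.34 → $226,550; Unit 1B 925,181.51 → $925,180; Unit 2B 258,453.15 → $258,455.
Totals: Unit 4A $242,155 + $226,550 = $468,705; Unit 1B $242,155 + $925,180 = $1,167,335; Unit 2B $242,155 + $258,455 = $500,610.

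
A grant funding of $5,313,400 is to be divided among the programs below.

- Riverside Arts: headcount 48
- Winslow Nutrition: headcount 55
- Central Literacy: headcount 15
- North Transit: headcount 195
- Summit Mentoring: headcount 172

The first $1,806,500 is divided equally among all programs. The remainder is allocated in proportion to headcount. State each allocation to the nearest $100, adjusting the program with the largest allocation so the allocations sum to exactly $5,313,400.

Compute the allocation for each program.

Riverside Arts: $708,400; Winslow Nutrition: $759,000; Central Literacy: $469,800; North Transit: $1,771,200; Summit Mentoring: $1,605,000

Equal tier: $1,806,500 ÷ 5 = $361,300 apiece.
Remainder $3,506,900 by headcount (total 485): Riverside Arts 347,074.64 → $347,100; Winslow Nutrition 397,689.69 → $397,700; Central Literacy 108,460.82 → $108,500; North Transit 1,409,990.72 → $1,410,000; Summit Mentoring 1,243,684.12 → $1,243,700.
Rounding difference −$100 on remainder applied to North Transit.
Totals: Riverside Arts $361,300 + $347,100 = $708,400; Winslow Nutrition $361,300 + $397,700 = $759,000; Central Literacy $361,300 + $108,500 = $469,800; North Transit $361,300 + $1,409,900 = $1,771,200; Summit Mentoring $361,300 + $1,243,700 = $1,605,000.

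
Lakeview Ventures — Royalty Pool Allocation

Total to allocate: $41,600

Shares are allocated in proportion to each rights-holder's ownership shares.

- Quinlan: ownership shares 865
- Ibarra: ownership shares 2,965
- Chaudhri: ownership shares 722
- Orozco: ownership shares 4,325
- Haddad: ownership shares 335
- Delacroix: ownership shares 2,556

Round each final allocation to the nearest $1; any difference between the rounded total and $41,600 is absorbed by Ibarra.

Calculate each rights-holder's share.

Quinlan: $3,058; Ibarra: $10,482; Chaudhri: $2,552; Orozco: $15,289; Haddad: $1,184; Delacroix: $9,035

Combined ownership shares = 11,768.
Raw shares: Quinlan 865/11,768 × $41,600 = 3,057.78; Ibarra 2,965/11,768 × $41,600 = 10,481.31; Chaudhri 722/11,768 × $41,600 = 2,552.28; Orozco 4,325/11,768 × $41,600 = 15,288.92; Haddad 335/11,768 × $41,600 = 1,184.23; Delacroix 2,556/11,768 × $41,600 = 9,035.49.
Rounded to nearest $1: Quinlan $3,058; Ibarra $10,481; Chaudhri $2,552; Orozco $15,289; Haddad $1,184; Delacroix $9,035. Sum = $41,599.
Difference $41,600 − $41,599 = +$1 applied to Ibarra: Ibarra becomes $10,482.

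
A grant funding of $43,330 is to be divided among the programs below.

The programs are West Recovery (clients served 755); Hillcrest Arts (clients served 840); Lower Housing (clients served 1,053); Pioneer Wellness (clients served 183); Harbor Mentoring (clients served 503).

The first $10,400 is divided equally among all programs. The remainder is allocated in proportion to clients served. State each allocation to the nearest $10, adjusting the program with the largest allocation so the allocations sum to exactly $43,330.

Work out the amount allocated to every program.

First tranche $10,400 split equally: $2,080 each.
Remainder $32,930 by clients served (total 3,334): West Recovery 7,457.15 → $7,460; Hillcrest Arts 8,296.70 → $8,300; Lower Housing 10,400.51 → $10,400; Pioneer Wellness 1,807.50 → $1,810; Harbor Mentoring 4,968.14 → $4,970.
Rounding difference −$10 on remainder applied to Lower Housing.
Totals: West Recovery $2,080 + $7,460 = $9,540; Hillcrest Arts $2,080 + $8,300 = $10,380; Lower Housing $2,080 + $10,390 = $12,470; Pioneer Wellness $2,080 + $1,810 = $3,890; Harbor Mentoring $2,080 + $4,970 = $7,050.

West Recovery: $9,540 · Hillcrest Arts: $10,380 · Lower Housing: $12,470 · Pioneer Wellness: $3,890 · Harbor Mentoring: $7,050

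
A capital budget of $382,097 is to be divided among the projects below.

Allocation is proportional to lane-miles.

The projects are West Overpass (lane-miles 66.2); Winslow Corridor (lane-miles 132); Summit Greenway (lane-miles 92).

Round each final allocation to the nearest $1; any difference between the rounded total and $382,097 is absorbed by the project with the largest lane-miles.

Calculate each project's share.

West Overpass: $87,163; Winslow Corridor: $173,801; Summit Greenway: $121,133

Lane-miles total: 66.2 + 132 + 92 = 290.2.
Proportional shares: West Overpass 87,163.41; Winslow Corridor 173,800.15; Summit Greenway 121,133.44.
Rounded to nearest $1: West Overpass $87,163; Winslow Corridor $173,800; Summit Greenway $121,133. Sum = $382,096.
Difference $382,097 − $382,096 = +$1 applied to largest lane-miles (Winslow Corridor): Winslow Corridor becomes $173,801.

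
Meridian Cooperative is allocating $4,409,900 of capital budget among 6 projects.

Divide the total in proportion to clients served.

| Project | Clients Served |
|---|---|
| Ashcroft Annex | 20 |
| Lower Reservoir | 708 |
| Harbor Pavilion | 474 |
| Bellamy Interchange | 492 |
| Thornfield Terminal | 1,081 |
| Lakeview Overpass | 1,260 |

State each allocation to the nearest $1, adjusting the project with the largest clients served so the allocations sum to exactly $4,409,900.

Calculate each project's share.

Clients served total: 20 + 708 + 474 + 492 + 1,081 + 1,260 = 4,035.
Raw shares: Ashcroft Annex 21,858.24; Lower Reservoir 773,781.71; Harbor Pavilion 518,040.30; Bellamy Interchange 537,712.71; Thornfield Terminal 1,181,437.89; Lakeview Overpass 1,377,069.14.
At nearest $1: Ashcroft Annex $21,858; Lower Reservoir $773,782; Harbor Pavilion $518,040; Bellamy Interchange $537,713; Thornfield Terminal $1,181,438; Lakeview Overpass $1,377,069. Sum = $4,409,900.
No rounding difference to absorb.

Ashcroft Annex: $21,858 | Lower Reservoir: $773,782 | Harbor Pavilion: $518,040 | Bellamy Interchange: $537,713 | Thornfield Terminal: $1,181,438 | Lakeview Overpass: $1,377,069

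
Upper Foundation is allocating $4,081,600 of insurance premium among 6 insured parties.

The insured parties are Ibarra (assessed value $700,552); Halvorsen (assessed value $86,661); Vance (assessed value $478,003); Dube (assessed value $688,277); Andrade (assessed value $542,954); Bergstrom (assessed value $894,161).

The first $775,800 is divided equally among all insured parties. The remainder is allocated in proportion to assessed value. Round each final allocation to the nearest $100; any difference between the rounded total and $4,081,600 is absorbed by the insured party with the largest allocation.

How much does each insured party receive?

$775,800 shared equally gives $129,300 per insured party.
Remainder $3,305,800 by assessed value (total 3,390,608): Ibarra 683,029.36 → $683,000; Halvorsen 84,493.38 → $84,500; Vance 466,046.89 → $466,000; Dube 671,061.39 → $671,100; Andrade 529,373.30 → $529,400; Bergstrom 871,795.69 → $871,800.
Totals: Ibarra $129,300 + $683,000 = $812,300; Halvorsen $129,300 + $84,500 = $213,800; Vance $129,300 + $466,000 = $595,300; Dube $129,300 + $671,100 = $800,400; Andrade $129,300 + $529,400 = $658,700; Bergstrom $129,300 + $871,800 = $1,001,100.

Ibarra: $812,300; Halvorsen: $213,800; Vance: $595,300; Dube: $800,400; Andrade: $658,700; Bergstrom: $1,001,100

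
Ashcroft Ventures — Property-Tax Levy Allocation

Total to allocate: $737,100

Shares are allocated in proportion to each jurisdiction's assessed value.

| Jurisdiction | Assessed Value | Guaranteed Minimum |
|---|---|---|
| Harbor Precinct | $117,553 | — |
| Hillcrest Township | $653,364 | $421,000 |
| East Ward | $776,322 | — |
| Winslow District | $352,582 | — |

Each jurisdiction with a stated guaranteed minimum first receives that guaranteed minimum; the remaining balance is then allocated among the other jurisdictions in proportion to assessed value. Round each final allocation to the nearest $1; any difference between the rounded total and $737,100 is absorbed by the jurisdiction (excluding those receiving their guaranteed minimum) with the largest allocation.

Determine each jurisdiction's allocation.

Guaranteed amounts: Hillcrest Township $421,000. Balance $316,100.
Balance split over remaining assessed value 1,246,457: Harbor Precinct 29,811.30 → $29,811; East Ward 196,874.33 → $196,874; Winslow District 89,414.37 → $89,414.
Rounding difference +$1 applied to East Ward → $196,875.

Harbor Precinct: $29,811 · Hillcrest Township: $421,000 · East Ward: $196,875 · Winslow District: $89,414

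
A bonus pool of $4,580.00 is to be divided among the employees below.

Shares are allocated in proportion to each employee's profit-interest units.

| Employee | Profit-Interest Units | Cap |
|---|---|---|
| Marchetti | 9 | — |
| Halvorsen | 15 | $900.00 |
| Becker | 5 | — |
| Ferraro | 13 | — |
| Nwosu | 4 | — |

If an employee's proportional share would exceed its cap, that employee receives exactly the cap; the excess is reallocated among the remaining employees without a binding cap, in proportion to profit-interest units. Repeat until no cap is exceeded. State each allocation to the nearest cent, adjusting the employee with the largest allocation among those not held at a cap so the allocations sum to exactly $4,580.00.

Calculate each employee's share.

Sum of profit-interest units: 46.
Pro-rata shares before constraints: Marchetti 896.0870; Halvorsen 1,493.4783; Becker 497.8261; Ferraro 1,294.3478; Nwosu 398.2609.
Capped: Halvorsen ($900.00); residual $3,680.00 reallocated over remaining profit-interest units 31.
Remaining shares: Marchetti 1,068.3871 → $1,068.39; Becker 593.5484 → $593.55; Ferraro 1,543.2258 → $1,543.23; Nwosu 474.8387 → $474.84.
Rounding difference −$0.01 applied to Ferraro → $1,543.22.

Marchetti: $1,068.39 | Halvorsen: $900.00 | Becker: $593.55 | Ferraro: $1,543.22 | Nwosu: $474.84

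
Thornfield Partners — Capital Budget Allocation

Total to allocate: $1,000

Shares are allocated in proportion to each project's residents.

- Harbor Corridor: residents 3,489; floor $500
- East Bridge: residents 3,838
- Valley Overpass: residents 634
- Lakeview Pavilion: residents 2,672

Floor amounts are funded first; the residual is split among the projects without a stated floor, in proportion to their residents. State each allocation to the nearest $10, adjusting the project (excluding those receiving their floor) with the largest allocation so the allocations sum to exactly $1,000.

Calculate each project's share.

Minimums first: Harbor Corridor $500. Remaining pool $500.
Remaining pool split over remaining residents 7,144: East Bridge 268.62 → $270; Valley Overpass 44.37 → $40; Lakeview Pavilion 187.01 → $190.

Harbor Corridor: $500; East Bridge: $270; Valley Overpass: $40; Lakeview Pavilion: $190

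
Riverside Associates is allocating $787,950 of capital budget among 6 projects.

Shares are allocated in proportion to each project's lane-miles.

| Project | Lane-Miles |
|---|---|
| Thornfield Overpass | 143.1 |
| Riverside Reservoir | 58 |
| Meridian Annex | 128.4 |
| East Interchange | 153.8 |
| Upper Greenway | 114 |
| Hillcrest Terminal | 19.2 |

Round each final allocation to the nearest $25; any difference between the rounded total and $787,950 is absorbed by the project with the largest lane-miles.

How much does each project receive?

Thornfield Overpass: $182,900 | Riverside Reservoir: $74,125 | Meridian Annex: $164,100 | East Interchange: $196,575 | Upper Greenway: $145,700 | Hillcrest Terminal: $24,550

Total lane-miles = 143.1 + 58 + 128.4 + 153.8 + 114 + 19.2 = 616.5.
Proportional shares: Thornfield Overpass 182,896.42; Riverside Reservoir 74,129.93; Meridian Annex 164,108.32; East Interchange 196,572.12; Upper Greenway 145,703.65; Hillcrest Terminal 24,539.56.
At nearest $25: Thornfield Overpass $182,900; Riverside Reservoir $74,125; Meridian Annex $164,100; East Interchange $196,575; Upper Greenway $145,700; Hillcrest Terminal $24,550. Sum = $787,950.
Sum already equals the total — no adjustment.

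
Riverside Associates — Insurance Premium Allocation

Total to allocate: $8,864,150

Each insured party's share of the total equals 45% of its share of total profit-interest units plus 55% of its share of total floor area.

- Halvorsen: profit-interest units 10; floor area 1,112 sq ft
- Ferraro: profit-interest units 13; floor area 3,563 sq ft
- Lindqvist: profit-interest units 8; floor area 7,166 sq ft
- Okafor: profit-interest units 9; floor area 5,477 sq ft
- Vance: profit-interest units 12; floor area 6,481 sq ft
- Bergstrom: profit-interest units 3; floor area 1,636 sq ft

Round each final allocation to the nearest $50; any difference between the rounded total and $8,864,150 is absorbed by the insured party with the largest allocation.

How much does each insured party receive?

Profit-interest units total 55; floor area total 25,435.
Combined weights (45% profit-interest units + 55% floor area): Halvorsen 0.1059; Ferraro 0.1834; Lindqvist 0.2204; Okafor 0.1921; Vance 0.2383; Bergstrom 0.0599.
Raw shares: Halvorsen 938,392.50; Ferraro 1,625,765.30; Lindqvist 1,953,750.09; Okafor 1,702,533.97; Vance 2,112,551.40; Bergstrom 531,156.75.
After rounding ($50): Halvorsen $938,400; Ferraro $1,625,750; Lindqvist $1,953,750; Okafor $1,702,550; Vance $2,112,550; Bergstrom $531,150. Sum = $8,864,150.
No rounding difference to absorb.

Halvorsen: $938,400; Ferraro: $1,625,750; Lindqvist: $1,953,750; Okafor: $1,702,550; Vance: $2,112,550; Bergstrom: $531,150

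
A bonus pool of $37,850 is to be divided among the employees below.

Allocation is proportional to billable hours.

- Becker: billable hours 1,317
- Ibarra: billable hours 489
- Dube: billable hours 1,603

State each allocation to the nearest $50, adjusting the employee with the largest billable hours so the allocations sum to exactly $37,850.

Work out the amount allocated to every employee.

Sum of billable hours: 1,317 + 489 + 1,603 = 3,409.
Raw shares: Becker 14,622.60; Ibarra 5,429.35; Dube 17,798.05.
After rounding ($50): Becker $14,600; Ibarra $5,450; Dube $17,800. Sum = $37,850.
Sum already equals the total — no adjustment.

Becker: $14,600; Ibarra: $5,450; Dube: $17,800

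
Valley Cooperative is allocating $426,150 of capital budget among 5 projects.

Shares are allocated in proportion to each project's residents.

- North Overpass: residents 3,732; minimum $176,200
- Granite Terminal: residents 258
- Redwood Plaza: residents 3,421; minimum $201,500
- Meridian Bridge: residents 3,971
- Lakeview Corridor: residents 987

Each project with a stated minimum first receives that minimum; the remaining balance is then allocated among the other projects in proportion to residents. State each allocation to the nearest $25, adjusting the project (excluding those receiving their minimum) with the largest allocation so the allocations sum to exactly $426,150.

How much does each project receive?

Guaranteed amounts: North Overpass $176,200; Redwood Plaza $201,500. Remaining pool $48,450.
Remaining pool split over remaining residents 5,216: Granite Terminal 2,396.49 → $2,400; Meridian Bridge 36,885.53 → $36,875; Lakeview Corridor 9,167.97 → $9,175.

North Overpass: $176,200; Granite Terminal: $2,400; Redwood Plaza: $201,500; Meridian Bridge: $36,875; Lakeview Corridor: $9,175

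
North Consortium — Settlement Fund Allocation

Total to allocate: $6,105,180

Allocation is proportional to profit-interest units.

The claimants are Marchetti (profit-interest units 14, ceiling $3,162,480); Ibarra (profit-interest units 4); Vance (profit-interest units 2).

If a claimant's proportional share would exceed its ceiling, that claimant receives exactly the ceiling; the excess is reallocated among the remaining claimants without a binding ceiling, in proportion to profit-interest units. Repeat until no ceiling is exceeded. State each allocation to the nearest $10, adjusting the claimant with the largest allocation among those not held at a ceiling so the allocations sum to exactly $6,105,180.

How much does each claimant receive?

Marchetti: $3,162,480; Ibarra: $1,961,800; Vance: $980,900

Sum of profit-interest units: 20.
Pro-rata shares before constraints: Marchetti 4,273,626.00; Ibarra 1,221,036.00; Vance 610,518.00.
Capped: Marchetti ($3,162,480); residual $2,942,700 reallocated over remaining profit-interest units 6.
Shares after redistribution: Ibarra 1,961,800.00 → $1,961,800; Vance 980,900.00 → $980,900.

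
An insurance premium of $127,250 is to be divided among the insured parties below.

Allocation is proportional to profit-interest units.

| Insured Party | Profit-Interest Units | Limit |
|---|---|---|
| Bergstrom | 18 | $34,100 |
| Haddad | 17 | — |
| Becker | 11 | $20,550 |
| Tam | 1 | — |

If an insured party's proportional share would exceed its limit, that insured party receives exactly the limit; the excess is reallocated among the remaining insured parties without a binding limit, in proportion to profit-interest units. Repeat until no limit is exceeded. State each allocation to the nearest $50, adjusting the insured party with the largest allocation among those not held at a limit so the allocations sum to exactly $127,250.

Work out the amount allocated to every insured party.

Profit-interest units total: 47.
Unconstrained shares: Bergstrom 48,734.04; Haddad 46,026.60; Becker 29,781.91; Tam 2,707.45.
Held at cap: Bergstrom ($34,100), Becker ($20,550); remaining pool $72,600 reallocated over remaining profit-interest units 18.
Remaining shares: Haddad 68,566.67 → $68,550; Tam 4,033.33 → $4,050.

Bergstrom: $34,100; Haddad: $68,550; Becker: $20,550; Tam: $4,050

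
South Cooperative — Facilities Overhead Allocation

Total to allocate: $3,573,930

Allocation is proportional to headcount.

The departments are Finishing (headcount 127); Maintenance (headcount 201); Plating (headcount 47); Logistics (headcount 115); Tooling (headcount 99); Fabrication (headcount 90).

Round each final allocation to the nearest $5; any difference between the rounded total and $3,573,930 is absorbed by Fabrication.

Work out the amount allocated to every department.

Combined headcount = 679.
Proportional shares: Finishing 127/679 × $3,573,930 = 668,467.03; Maintenance 201/679 × $3,573,930 = 1,057,967.496; Plating 47/679 × $3,573,930 = 247,385.43; Logistics 115/679 × $3,573,930 = 605,304.79; Tooling 99/679 × $3,573,930 = 521,088.47; Fabrication 90/679 × $3,573,930 = 473,716.79.
At nearest $5: Finishing $668,465; Maintenance $1,057,965; Plating $247,385; Logistics $605,305; Tooling $521,090; Fabrication $473,715. Sum = $3,573,925.
Difference $3,573,930 − $3,573,925 = +$5 applied to Fabrication: Fabrication becomes $473,720.

Finishing: $668,465; Maintenance: $1,057,965; Plating: $247,385; Logistics: $605,305; Tooling: $521,090; Fabrication: $473,720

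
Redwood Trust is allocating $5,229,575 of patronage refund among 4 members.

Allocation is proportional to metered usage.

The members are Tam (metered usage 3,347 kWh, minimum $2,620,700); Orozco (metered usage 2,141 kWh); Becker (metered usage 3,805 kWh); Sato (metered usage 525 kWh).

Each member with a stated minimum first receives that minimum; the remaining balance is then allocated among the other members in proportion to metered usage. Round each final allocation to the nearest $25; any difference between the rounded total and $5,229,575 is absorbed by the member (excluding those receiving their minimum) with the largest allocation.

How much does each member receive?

Fund the minimums — Tam $2,620,700. Residual $2,608,875.
Residual split over remaining metered usage 6,471: Orozco 863,174.37 → $863,175; Becker 1,534,039.46 → $1,534,050; Sato 211,661.16 → $211,650.

Tam: $2,620,700 · Orozco: $863,175 · Becker: $1,534,050 · Sato: $211,650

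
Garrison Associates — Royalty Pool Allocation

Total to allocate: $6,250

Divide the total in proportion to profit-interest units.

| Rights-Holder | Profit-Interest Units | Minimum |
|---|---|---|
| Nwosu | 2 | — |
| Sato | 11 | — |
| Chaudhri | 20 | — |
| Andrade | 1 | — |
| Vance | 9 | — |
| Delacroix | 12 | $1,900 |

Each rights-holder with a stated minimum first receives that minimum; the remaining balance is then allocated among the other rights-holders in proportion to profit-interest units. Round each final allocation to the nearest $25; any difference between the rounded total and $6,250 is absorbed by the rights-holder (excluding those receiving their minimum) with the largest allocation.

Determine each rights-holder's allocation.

Nwosu: $200 | Sato: $1,125 | Chaudhri: $2,025 | Andrade: $100 | Vance: $900 | Delacroix: $1,900

Fund the minimums — Delacroix $1,900. Remaining pool $4,350.
Remaining pool split over remaining profit-interest units 43: Nwosu 202.33 → $200; Sato 1,112.79 → $1,125; Chaudhri 2,023.26 → $2,025; Andrade 101.16 → $100; Vance 910.47 → $900.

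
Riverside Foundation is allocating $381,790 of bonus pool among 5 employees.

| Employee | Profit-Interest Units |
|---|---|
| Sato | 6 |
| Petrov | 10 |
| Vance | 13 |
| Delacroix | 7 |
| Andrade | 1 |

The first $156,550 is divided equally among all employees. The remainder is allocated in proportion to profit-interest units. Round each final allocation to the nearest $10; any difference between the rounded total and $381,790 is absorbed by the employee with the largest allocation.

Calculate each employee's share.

Sato: $67,840 | Petrov: $92,190 | Vance: $110,440 | Delacroix: $73,920 | Andrade: $37,400

$156,550 shared equally gives $31,310 per employee.
Remainder $225,240 by profit-interest units (total 37): Sato 36,525.41 → $36,530; Petrov 60,875.68 → $60,880; Vance 79,138.38 → $79,140; Delacroix 42,612.97 → $42,610; Andrade 6,087.57 → $6,090.
Rounding difference −$10 on remainder applied to Vance.
Totals: Sato $31,310 + $36,530 = $67,840; Petrov $31,310 + $60,880 = $92,190; Vance $31,310 + $79,130 = $110,440; Delacroix $31,310 + $42,610 = $73,920; Andrade $31,310 + $6,090 = $37,400.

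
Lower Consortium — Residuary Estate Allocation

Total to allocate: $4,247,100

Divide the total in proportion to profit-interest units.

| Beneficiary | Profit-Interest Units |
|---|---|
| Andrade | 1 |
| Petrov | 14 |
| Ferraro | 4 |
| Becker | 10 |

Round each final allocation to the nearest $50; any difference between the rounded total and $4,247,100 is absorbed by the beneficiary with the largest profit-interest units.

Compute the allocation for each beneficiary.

Andrade: $146,450 | Petrov: $2,050,350 | Ferraro: $585,800 | Becker: $1,464,500

Total profit-interest units = 29.
Proportional shares: Andrade 1/29 × $4,247,100 = 146,451.72; Petrov 14/29 × $4,247,100 = 2,050,324.14; Ferraro 4/29 × $4,247,100 = 585,806.90; Becker 10/29 × $4,247,100 = 1,464,517.24.
At nearest $50: Andrade $146,450; Petrov $2,050,300; Ferraro $585,800; Becker $1,464,500. Sum = $4,247,050.
Difference $4,247,100 − $4,247,050 = +$50 applied to largest profit-interest units (Petrov): Petrov becomes $2,050,350.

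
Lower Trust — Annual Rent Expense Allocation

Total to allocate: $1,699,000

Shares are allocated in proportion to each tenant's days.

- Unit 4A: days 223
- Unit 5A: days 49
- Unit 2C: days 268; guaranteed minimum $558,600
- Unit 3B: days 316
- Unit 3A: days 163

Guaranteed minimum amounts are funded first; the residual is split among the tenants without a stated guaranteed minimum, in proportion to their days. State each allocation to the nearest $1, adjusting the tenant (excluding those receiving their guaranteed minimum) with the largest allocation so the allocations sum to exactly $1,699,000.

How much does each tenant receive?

Unit 4A: $338,627 | Unit 5A: $74,407 | Unit 2C: $558,600 | Unit 3B: $479,849 | Unit 3A: $247,517

Guaranteed amounts: Unit 2C $558,600. Residual $1,140,400.
Residual split over remaining days 751: Unit 4A 338,627.43 → $338,627; Unit 5A 74,406.92 → $74,407; Unit 3B 479,848.74 → $479,849; Unit 3A 247,516.91 → $247,517.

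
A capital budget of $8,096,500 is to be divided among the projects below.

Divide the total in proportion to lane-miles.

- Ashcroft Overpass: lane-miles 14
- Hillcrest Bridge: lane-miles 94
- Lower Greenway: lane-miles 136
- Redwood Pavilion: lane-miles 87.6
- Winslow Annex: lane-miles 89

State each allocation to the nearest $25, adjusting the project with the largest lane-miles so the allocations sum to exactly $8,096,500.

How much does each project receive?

Total lane-miles = 14 + 94 + 136 + 87.6 + 89 = 420.6.
Proportional shares: Ashcroft Overpass 269,498.34; Hillcrest Bridge 1,809,488.83; Lower Greenway 2,617,983.83; Redwood Pavilion 1,686,289.59; Winslow Annex 1,713,239.42.
Rounded to nearest $25: Ashcroft Overpass $269,500; Hillcrest Bridge $1,809,500; Lower Greenway $2,617,975; Redwood Pavilion $1,686,300; Winslow Annex $1,713,250. Sum = $8,096,525.
Difference $8,096,500 − $8,096,525 = −$25 applied to largest lane-miles (Lower Greenway): Lower Greenway becomes $2,617,950.

Ashcroft Overpass: $269,500; Hillcrest Bridge: $1,809,500; Lower Greenway: $2,617,950; Redwood Pavilion: $1,686,300; Winslow Annex: $1,713,250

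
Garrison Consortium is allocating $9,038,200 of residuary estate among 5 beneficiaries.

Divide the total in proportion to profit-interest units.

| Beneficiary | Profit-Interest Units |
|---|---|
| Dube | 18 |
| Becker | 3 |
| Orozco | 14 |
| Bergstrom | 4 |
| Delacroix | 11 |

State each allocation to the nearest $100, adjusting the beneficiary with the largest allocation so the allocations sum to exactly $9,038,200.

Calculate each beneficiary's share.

Total profit-interest units = 50.
Raw shares: Dube 18/50 × $9,038,200 = 3,253,752.00; Becker 3/50 × $9,038,200 = 542,292.00; Orozco 14/50 × $9,038,200 = 2,530,696.00; Bergstrom 4/50 × $9,038,200 = 723,056.00; Delacroix 11/50 × $9,038,200 = 1,988,404.00.
At nearest $100: Dube $3,253,800; Becker $542,300; Orozco $2,530,700; Bergstrom $723,100; Delacroix $1,988,400. Sum = $9,038,300.
Difference $9,038,200 − $9,038,300 = −$100 applied to largest allocation (Dube): Dube becomes $3,253,700.

Dube: $3,253,700; Becker: $542,300; Orozco: $2,530,700; Bergstrom: $723,100; Delacroix: $1,988,400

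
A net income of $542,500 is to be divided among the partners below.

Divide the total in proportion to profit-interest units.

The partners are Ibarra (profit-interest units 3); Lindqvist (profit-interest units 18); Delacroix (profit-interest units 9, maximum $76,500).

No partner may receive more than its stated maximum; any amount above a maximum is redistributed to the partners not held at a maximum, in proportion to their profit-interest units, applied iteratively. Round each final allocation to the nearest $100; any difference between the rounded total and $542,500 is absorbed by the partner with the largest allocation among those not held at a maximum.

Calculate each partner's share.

Ibarra: $66,600; Lindqvist: $399,400; Delacroix: $76,500

Total profit-interest units = 30.
Proportional shares (ignoring caps): Ibarra 54,250.00; Lindqvist 325,500.00; Delacroix 162,750.00.
Cap binds for Delacroix ($76,500); residual $466,000 reallocated over remaining profit-interest units 21.
Shares after redistribution: Ibarra 66,571.43 → $66,600; Lindqvist 399,428.57 → $399,400.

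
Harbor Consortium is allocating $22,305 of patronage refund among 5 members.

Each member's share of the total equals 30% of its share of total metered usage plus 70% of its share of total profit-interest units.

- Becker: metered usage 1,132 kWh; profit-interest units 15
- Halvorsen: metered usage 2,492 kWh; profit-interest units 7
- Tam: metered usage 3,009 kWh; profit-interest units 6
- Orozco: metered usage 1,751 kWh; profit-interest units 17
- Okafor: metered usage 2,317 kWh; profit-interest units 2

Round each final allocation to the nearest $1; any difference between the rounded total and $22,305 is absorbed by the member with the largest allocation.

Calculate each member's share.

Becker: $5,691; Halvorsen: $3,884; Tam: $3,875; Orozco: $6,742; Okafor: $2,113

Metered usage total 10,701; profit-interest units total 47.
Blended shares (30% metered usage + 70% profit-interest units): Becker 0.2551; Halvorsen 0.1741; Tam 0.1737; Orozco 0.3023; Okafor 0.0947.
Unrounded shares: Becker 5,690.89; Halvorsen 3,883.70; Tam 3,874.79; Orozco 6,742.36; Okafor 2,113.26.
At nearest $1: Becker $5,691; Halvorsen $3,884; Tam $3,875; Orozco $6,742; Okafor $2,113. Sum = $22,305.
No rounding difference to absorb.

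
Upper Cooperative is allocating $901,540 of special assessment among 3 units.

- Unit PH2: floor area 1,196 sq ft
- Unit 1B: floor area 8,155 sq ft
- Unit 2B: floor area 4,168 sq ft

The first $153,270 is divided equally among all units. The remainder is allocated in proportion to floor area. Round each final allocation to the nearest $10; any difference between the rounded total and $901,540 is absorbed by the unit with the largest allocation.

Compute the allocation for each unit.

$153,270 shared equally gives $51,090 per unit.
Remainder $748,270 by floor area (total 13,519): Unit PH2 66,198.01 → $66,200; Unit 1B 451,375.24 → $451,380; Unit 2B 230,696.75 → $230,700.
Rounding difference −$10 on remainder applied to Unit 1B.
Totals: Unit PH2 $51,090 + $66,200 = $117,290; Unit 1B $51,090 + $451,370 = $502,460; Unit 2B $51,090 + $230,700 = $281,790.

Unit PH2: $117,290 · Unit 1B: $502,460 · Unit 2B: $281,790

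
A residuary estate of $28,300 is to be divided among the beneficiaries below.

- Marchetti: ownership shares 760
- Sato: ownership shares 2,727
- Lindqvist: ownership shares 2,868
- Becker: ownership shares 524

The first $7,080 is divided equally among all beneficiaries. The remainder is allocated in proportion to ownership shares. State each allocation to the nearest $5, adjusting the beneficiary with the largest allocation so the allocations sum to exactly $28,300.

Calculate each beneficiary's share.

Marchetti: $4,115 | Sato: $10,180 | Lindqvist: $10,620 | Becker: $3,385

$7,080 shared equally gives $1,770 per beneficiary.
Remainder $21,220 by ownership shares (total 6,879): Marchetti 2,344.41 → $2,345; Sato 8,412.12 → $8,410; Lindqvist 8,847.06 → $8,845; Becker 1,616.41 → $1,615.
Rounding difference +$5 on remainder applied to Lindqvist.
Totals: Marchetti $1,770 + $2,345 = $4,115; Sato $1,770 + $8,410 = $10,180; Lindqvist $1,770 + $8,850 = $10,620; Becker $1,770 + $1,615 = $3,385.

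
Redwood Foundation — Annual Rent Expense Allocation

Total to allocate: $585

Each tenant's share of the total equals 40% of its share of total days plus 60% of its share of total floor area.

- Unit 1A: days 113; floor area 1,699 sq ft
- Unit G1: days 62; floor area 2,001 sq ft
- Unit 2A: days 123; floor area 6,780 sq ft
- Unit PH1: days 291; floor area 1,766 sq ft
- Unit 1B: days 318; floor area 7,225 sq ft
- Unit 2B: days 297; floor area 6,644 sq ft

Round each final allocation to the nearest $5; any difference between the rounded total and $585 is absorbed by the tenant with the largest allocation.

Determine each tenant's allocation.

Days total 1,204; floor area total 26,115.
Combined weights (40% days + 60% floor area): Unit 1A 0.0766; Unit G1 0.0666; Unit 2A 0.1966; Unit PH1 0.1373; Unit 1B 0.2716; Unit 2B 0.2513.
Raw shares: Unit 1A 44.80; Unit G1 38.94; Unit 2A 115.03; Unit PH1 80.29; Unit 1B 158.91; Unit 2B 147.02.
At nearest $5: Unit 1A $45; Unit G1 $40; Unit 2A $115; Unit PH1 $80; Unit 1B $160; Unit 2B $145. Sum = $585.
Rounded total matches; no reconciliation needed.

Unit 1A: $45 · Unit G1: $40 · Unit 2A: $115 · Unit PH1: $80 · Unit 1B: $160 · Unit 2B: $145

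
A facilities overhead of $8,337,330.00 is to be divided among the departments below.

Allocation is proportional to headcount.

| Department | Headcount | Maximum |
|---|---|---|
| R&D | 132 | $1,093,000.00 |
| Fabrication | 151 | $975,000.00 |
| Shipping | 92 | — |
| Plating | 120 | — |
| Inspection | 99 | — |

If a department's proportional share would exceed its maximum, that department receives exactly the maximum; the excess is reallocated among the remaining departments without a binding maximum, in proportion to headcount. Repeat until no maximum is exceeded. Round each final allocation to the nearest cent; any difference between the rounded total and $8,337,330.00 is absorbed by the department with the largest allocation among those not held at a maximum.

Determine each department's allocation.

Combined headcount = 594.
Pro-rata shares before constraints: R&D 1,852,740.0000; Fabrication 2,119,422.2727; Shipping 1,291,303.6364; Plating 1,684,309.0909; Inspection 1,389,555.0000.
Held at cap: R&D ($1,093,000.00), Fabrication ($975,000.00); balance $6,269,330.00 reallocated over remaining headcount 311.
Shares after redistribution: Shipping 1,854,592.7974 → $1,854,592.80; Plating 2,419,034.0836 → $2,419,034.08; Inspection 1,995,703.1190 → $1,995,703.12.

R&D: $1,093,000.00 | Fabrication: $975,000.00 | Shipping: $1,854,592.80 | Plating: $2,419,034.08 | Inspection: $1,995,703.12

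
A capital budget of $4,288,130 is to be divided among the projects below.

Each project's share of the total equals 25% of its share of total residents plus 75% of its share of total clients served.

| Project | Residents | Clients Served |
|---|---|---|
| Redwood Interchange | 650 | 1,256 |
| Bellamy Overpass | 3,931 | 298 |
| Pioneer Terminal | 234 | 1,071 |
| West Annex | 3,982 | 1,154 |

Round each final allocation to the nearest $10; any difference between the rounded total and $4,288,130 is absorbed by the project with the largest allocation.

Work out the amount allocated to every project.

Totals — residents 8,797, clients served 3,779.
Combined weights (25% residents + 75% clients served): Redwood Interchange 0.2677; Bellamy Overpass 0.1709; Pioneer Terminal 0.2192; West Annex 0.3422.
Raw shares: Redwood Interchange 1,148,123.23; Bellamy Overpass 732,656.39; Pioneer Terminal 939,984.79; West Annex 1,467,365.59.
At nearest $10: Redwood Interchange $1,148,120; Bellamy Overpass $732,660; Pioneer Terminal $939,980; West Annex $1,467,370. Sum = $4,288,130.
Rounded total matches; no reconciliation needed.

Redwood Interchange: $1,148,120; Bellamy Overpass: $732,660; Pioneer Terminal: $939,980; West Annex: $1,467,370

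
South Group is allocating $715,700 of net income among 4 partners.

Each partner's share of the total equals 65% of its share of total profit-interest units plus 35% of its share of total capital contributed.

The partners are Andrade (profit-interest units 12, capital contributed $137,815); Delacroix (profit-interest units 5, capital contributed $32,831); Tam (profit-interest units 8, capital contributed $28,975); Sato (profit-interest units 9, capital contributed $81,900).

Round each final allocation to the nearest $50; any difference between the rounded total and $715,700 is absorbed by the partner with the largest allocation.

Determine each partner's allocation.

Totals — profit-interest units 34, capital contributed 281,521.
Combined weights (65% profit-interest units + 35% capital contributed): Andrade 0.4007; Delacroix 0.1364; Tam 0.1890; Sato 0.2739.
Unrounded shares: Andrade 286,816.62; Delacroix 97,625.25; Tam 135,241.71; Sato 196,016.43.
At nearest $50: Andrade $286,800; Delacroix $97,650; Tam $135,250; Sato $196,000. Sum = $715,700.
Rounded total matches; no reconciliation needed.

Andrade: $286,800 | Delacroix: $97,650 | Tam: $135,250 | Sato: $196,000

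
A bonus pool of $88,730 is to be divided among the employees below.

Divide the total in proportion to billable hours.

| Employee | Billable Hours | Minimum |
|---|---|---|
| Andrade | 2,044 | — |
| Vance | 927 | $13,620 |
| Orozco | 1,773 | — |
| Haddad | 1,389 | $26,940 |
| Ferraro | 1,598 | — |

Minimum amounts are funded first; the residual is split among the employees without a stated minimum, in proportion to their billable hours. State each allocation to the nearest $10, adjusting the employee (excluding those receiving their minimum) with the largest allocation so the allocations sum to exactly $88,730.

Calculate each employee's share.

Andrade: $18,180 · Vance: $13,620 · Orozco: $15,770 · Haddad: $26,940 · Ferraro: $14,220

Fund the minimums — Vance $13,620; Haddad $26,940. Balance $48,170.
Balance split over remaining billable hours 5,415: Andrade 18,182.73 → $18,180; Orozco 15,772.01 → $15,770; Ferraro 14,215.27 → $14,220.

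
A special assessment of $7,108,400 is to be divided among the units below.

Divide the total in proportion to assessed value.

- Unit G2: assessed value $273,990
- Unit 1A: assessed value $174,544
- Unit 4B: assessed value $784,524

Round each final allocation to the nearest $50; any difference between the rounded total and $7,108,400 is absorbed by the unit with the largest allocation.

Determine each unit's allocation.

Combined assessed value = 1,233,058.
Unrounded shares: Unit G2 273,990/1,233,058 × $7,108,400 = 1,579,512.49; Unit 1A 174,544/1,233,058 × $7,108,400 = 1,006,220.77; Unit 4B 784,524/1,233,058 × $7,108,400 = 4,522,666.74.
After rounding ($50): Unit G2 $1,579,500; Unit 1A $1,006,200; Unit 4B $4,522,650. Sum = $7,108,350.
Difference $7,108,400 − $7,108,350 = +$50 applied to largest allocation (Unit 4B): Unit 4B becomes $4,522,700.

Unit G2: $1,579,500 | Unit 1A: $1,006,200 | Unit 4B: $4,522,700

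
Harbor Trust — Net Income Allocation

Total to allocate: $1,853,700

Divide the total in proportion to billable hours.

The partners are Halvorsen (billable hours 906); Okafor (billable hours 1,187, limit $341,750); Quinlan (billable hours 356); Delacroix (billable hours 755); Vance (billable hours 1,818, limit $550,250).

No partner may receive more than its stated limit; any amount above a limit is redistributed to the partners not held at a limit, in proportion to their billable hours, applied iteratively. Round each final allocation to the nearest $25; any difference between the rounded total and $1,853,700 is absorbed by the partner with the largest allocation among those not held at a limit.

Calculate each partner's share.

Halvorsen: $431,975 · Okafor: $341,750 · Quinlan: $169,750 · Delacroix: $359,975 · Vance: $550,250

Sum of billable hours: 5,022.
Unconstrained shares: Halvorsen 334,419.00; Okafor 438,140.56; Quinlan 131,405.26; Delacroix 278,682.50; Vance 671,052.69.
Held at cap: Okafor ($341,750), Vance ($550,250); remaining pool $961,700 reallocated over remaining billable hours 2,017.
Remaining shares: Halvorsen 431,978.28 → $431,975; Quinlan 169,739.81 → $169,750; Delacroix 359,981.90 → $359,975.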